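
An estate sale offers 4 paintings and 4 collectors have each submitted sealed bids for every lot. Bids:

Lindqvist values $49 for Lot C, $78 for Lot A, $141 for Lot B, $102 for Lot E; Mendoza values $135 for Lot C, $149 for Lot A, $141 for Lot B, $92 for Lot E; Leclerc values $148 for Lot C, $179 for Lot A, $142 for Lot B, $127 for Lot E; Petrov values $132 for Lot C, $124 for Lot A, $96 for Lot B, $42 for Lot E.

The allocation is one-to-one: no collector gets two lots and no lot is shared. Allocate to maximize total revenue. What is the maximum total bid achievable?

Optimal: Lindqvist→Lot E ($102), Mendoza→Lot B ($141), Leclerc→Lot A ($179), Petrov→Lot C ($132) — total 102+141+179+132 = $554.
Max-entry greedy (repeatedly take the single best remaining cell) gives $497, worse by 57.
Checked against all permutations: $554 is optimal.

Max total: $554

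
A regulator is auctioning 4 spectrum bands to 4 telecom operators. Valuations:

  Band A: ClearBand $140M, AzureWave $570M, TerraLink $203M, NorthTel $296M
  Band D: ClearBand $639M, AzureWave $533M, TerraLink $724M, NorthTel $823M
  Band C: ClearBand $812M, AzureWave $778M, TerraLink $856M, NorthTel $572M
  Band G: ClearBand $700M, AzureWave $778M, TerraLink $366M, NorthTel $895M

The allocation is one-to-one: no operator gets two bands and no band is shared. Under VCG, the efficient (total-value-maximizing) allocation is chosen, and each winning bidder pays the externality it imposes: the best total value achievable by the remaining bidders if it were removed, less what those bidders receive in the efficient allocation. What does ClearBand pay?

Efficient allocation: ClearBand→Band C ($812M), AzureWave→Band A ($570M), TerraLink→Band D ($724M), NorthTel→Band G ($895M); total welfare W = $3001M.
ClearBand receives Band C at value $812M, so the others get W − 812 = $2189M.
Without ClearBand: best allocation of the remaining 3 bidders over all 4 bands is AzureWave→Band G ($778M), TerraLink→Band C ($856M), NorthTel→Band D ($823M), total $2457M.
VCG payment = (others' best without ClearBand) − (others' welfare with ClearBand) = 2457 − 2189 = $268M.

ClearBand pays $268M.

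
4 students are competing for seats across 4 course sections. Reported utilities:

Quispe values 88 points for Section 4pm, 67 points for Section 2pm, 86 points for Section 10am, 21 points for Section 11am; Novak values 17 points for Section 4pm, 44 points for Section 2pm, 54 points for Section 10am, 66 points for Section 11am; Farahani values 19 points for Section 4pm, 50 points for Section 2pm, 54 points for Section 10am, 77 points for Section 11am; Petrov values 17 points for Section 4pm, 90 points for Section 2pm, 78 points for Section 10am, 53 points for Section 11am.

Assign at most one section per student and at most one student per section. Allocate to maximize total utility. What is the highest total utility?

This is a one-to-one assignment (maximum-weight bipartite matching).
Optimal: Quispe→Section 4pm (88 points), Novak→Section 10am (54 points), Farahani→Section 11am (77 points), Petrov→Section 2pm (90 points) — total 88+54+77+90 = 309 points.
Row-greedy (each student in turn takes its best remaining section) gives 298 points, worse by 11.
Swapping Quispe↔Petrov (Quispe→Section 2pm 67 points, Petrov→Section 4pm 17 points) loses 94.
Checked against all permutations: 309 points is optimal.

Maximum total: 309 points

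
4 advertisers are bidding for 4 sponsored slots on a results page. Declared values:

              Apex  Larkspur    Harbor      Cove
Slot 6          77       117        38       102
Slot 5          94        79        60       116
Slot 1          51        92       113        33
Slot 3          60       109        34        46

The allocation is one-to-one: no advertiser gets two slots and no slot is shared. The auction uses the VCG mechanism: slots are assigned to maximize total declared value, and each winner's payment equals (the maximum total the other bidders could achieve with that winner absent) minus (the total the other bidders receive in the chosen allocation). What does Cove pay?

Cove pays $8.

Efficient allocation: Apex→Slot 5 ($94), Larkspur→Slot 3 ($109), Harbor→Slot 1 ($113), Cove→Slot 6 ($102); total welfare W = $418.
Cove receives Slot 6 at value $102, so the others get W − 102 = $316.
Without Cove: best allocation of the remaining 3 bidders over all 4 slots is Apex→Slot 5 ($94), Larkspur→Slot 6 ($117), Harbor→Slot 1 ($113), total $324.
VCG payment = (others' best without Cove) − (others' welfare with Cove) = 324 − 316 = $8.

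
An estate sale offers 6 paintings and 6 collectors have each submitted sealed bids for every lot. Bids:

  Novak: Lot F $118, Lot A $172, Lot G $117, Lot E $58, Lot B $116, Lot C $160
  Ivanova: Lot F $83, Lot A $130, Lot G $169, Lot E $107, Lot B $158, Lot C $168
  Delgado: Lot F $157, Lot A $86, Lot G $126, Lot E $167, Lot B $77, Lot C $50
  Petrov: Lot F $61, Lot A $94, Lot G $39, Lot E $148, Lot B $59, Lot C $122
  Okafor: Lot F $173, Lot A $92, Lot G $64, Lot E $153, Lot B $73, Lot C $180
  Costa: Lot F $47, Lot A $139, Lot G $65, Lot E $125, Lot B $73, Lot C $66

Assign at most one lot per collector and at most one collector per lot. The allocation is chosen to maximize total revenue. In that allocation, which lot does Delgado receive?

Optimal: Novak→Lot B ($116), Ivanova→Lot G ($169), Delgado→Lot F ($157), Petrov→Lot E ($148), Okafor→Lot C ($180), Costa→Lot A ($139) — total 116+169+157+148+180+139 = $909.
Max-entry greedy (repeatedly take the single best remaining cell) gives $822, worse by 87.
Next-best assignment: Novak→Lot C, Ivanova→Lot B, Delgado→Lot G, Petrov→Lot E, Okafor→Lot F, Costa→Lot A = $904.
Checked against all permutations: $909 is optimal.
Delgado's own top lot is Lot E ($167), but forcing Delgado→Lot E and reassigning the rest optimally gives only $886 — worse by 23.

Delgado receives Lot F.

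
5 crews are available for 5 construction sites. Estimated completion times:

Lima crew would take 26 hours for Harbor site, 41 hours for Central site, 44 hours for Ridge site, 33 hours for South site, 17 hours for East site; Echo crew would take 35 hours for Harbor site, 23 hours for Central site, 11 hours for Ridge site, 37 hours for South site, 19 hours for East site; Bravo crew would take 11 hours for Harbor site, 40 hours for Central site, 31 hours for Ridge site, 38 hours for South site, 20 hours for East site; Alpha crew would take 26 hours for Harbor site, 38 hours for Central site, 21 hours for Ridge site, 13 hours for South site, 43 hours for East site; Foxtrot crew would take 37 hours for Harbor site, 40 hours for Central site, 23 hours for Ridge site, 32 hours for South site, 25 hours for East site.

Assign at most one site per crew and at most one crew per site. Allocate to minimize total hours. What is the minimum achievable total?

Minimum total: 87 hours

Optimal: Lima crew→East site (17 hours), Echo crew→Central site (23 hours), Bravo crew→Harbor site (11 hours), Alpha crew→South site (13 hours), Foxtrot crew→Ridge site (23 hours) — total 17+23+11+13+23 = 87 hours.
Column-greedy (each site in turn goes to its cheapest remaining crew) gives 104 hours, worse by 17.
Next-best assignment: Lima crew→East site, Echo crew→Ridge site, Bravo crew→Harbor site, Alpha crew→South site, Foxtrot crew→Central site = 92 hours.
Swapping Alpha crew↔Foxtrot crew (Alpha crew→Ridge site 21 hours, Foxtrot crew→South site 32 hours) adds 17.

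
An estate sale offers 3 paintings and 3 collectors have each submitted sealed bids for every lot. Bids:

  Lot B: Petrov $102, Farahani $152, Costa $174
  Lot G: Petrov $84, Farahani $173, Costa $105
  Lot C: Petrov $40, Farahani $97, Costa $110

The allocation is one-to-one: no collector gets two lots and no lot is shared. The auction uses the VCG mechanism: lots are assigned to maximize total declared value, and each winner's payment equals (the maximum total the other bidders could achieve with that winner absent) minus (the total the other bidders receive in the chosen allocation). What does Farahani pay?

Efficient allocation: Petrov→Lot C ($40), Farahani→Lot G ($173), Costa→Lot B ($174); total welfare W = $387.
Farahani receives Lot G at value $173, so the others get W − 173 = $214.
Without Farahani: best allocation of the remaining 2 bidders over all 3 lots is Petrov→Lot G ($84), Costa→Lot B ($174), total $258.
VCG payment = (others' best without Farahani) − (others' welfare with Farahani) = 258 − 214 = $44.

Farahani pays $44.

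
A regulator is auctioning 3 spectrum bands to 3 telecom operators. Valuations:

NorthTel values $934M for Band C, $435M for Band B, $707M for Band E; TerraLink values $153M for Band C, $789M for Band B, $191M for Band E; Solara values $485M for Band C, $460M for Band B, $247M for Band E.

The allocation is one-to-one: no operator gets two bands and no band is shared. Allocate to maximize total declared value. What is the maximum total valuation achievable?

Maximum total: $1981M

Optimal: NorthTel→Band E ($707M), TerraLink→Band B ($789M), Solara→Band C ($485M) — total 707+789+485 = $1981M.
Column-greedy (each band in turn goes to its best remaining operator) gives $1970M, worse by 11.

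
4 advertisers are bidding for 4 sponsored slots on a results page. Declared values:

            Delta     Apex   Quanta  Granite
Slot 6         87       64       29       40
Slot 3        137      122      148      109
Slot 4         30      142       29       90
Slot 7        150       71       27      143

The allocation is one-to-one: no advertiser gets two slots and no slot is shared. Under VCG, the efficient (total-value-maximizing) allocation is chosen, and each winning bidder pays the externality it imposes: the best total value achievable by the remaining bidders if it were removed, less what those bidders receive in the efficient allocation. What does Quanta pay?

Quanta pays $50.

Efficient allocation: Delta→Slot 6 ($87), Apex→Slot 4 ($142), Quanta→Slot 3 ($148), Granite→Slot 7 ($143); total welfare W = $520.
Quanta receives Slot 3 at value $148, so the others get W − 148 = $372.
Without Quanta: best allocation of the remaining 3 bidders over all 4 slots is Delta→Slot 3 ($137), Apex→Slot 4 ($142), Granite→Slot 7 ($143), total $422.
VCG payment = (others' best without Quanta) − (others' welfare with Quanta) = 422 − 372 = $50.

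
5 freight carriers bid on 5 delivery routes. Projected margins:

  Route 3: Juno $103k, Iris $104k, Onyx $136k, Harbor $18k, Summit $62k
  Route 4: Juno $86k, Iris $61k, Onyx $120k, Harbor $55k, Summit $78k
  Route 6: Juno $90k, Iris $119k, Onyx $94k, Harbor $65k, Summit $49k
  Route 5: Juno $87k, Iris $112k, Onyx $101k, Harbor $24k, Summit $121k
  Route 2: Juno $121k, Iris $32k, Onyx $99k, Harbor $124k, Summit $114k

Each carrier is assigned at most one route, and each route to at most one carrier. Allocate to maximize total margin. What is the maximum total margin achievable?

Treat this as an assignment problem: match each carrier to one route.
Optimal: Juno→Route 3 ($103k), Iris→Route 6 ($119k), Onyx→Route 4 ($120k), Harbor→Route 2 ($124k), Summit→Route 5 ($121k) — total 103+119+120+124+121 = $587k.
Row-greedy (each carrier in turn takes its best remaining route) gives $552k, worse by 35.

Maximum total: $587k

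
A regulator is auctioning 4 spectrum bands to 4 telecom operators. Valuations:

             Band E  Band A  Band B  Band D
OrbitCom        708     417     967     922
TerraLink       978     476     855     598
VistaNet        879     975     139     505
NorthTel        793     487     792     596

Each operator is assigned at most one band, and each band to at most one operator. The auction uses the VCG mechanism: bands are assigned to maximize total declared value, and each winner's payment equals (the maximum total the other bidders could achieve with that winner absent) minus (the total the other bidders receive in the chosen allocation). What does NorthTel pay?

NorthTel pays $45M.

Efficient allocation: OrbitCom→Band D ($922M), TerraLink→Band E ($978M), VistaNet→Band A ($975M), NorthTel→Band B ($792M); total welfare W = $3667M.
NorthTel receives Band B at value $792M, so the others get W − 792 = $2875M.
Without NorthTel: best allocation of the remaining 3 bidders over all 4 bands is OrbitCom→Band B ($967M), TerraLink→Band E ($978M), VistaNet→Band A ($975M), total $2920M.
VCG payment = (others' best without NorthTel) − (others' welfare with NorthTel) = 2920 − 2875 = $45M.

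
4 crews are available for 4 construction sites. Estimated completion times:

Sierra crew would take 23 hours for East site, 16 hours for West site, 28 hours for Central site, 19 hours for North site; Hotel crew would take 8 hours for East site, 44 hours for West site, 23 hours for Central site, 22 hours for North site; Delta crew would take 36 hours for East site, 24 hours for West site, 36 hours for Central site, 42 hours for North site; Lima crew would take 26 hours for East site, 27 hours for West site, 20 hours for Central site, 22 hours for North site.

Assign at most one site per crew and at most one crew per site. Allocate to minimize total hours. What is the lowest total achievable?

Minimum total: 71 hours

Optimal: Sierra crew→North site (19 hours), Hotel crew→East site (8 hours), Delta crew→West site (24 hours), Lima crew→Central site (20 hours) — total 19+8+24+20 = 71 hours.
Row-greedy (each crew in turn takes its cheapest remaining site) gives 82 hours, worse by 11.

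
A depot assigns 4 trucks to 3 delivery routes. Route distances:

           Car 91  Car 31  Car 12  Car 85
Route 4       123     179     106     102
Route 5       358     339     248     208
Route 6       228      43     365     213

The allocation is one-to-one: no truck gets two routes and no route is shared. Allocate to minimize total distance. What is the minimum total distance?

Min total: 357 km

This is a one-to-one assignment (minimum-cost bipartite matching).
Optimal: Car 12→Route 4 (106 km), Car 85→Route 5 (208 km), Car 31→Route 6 (43 km) — total 106+208+43 = 357 km.
Row-greedy (each truck in turn takes its cheapest remaining route) gives 414 km, worse by 57.
Swapping Car 12↔Car 31 (Car 12→Route 6 365 km, Car 31→Route 4 179 km) adds 395.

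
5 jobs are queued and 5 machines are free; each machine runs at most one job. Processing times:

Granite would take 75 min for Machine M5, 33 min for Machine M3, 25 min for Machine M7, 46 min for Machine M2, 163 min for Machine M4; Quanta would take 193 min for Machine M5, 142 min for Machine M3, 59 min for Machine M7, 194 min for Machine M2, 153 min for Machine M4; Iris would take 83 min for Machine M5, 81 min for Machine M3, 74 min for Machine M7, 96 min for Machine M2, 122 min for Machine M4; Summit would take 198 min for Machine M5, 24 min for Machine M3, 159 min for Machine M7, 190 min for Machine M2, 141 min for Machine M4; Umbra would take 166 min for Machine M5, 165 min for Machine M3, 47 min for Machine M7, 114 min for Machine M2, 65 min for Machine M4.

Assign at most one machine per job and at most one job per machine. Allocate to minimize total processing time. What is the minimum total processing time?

Minimum total: 277 min

Optimal: Granite→Machine M2 (46 min), Quanta→Machine M7 (59 min), Iris→Machine M5 (83 min), Summit→Machine M3 (24 min), Umbra→Machine M4 (65 min) — total 46+59+83+24+65 = 277 min.
Min-entry greedy (repeatedly take the single cheapest remaining cell) gives 391 min, worse by 114.
Next-best assignment: Granite→Machine M5, Quanta→Machine M7, Iris→Machine M2, Summit→Machine M3, Umbra→Machine M4 = 319 min.
Swapping Umbra↔Quanta (Umbra→Machine M7 47 min, Quanta→Machine M4 153 min) adds 76.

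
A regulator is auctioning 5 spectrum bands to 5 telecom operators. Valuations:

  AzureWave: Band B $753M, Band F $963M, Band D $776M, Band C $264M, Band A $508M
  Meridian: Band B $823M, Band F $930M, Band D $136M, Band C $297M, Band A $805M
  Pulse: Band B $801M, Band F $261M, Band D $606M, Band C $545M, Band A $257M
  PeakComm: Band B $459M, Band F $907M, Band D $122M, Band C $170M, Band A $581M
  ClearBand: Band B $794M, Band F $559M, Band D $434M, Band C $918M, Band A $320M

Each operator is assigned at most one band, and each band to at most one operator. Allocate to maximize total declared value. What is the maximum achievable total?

Max total: $4207M

Treat this as an assignment problem: match each operator to one band.
Optimal: AzureWave→Band D ($776M), Meridian→Band A ($805M), Pulse→Band B ($801M), PeakComm→Band F ($907M), ClearBand→Band C ($918M) — total 776+805+801+907+918 = $4207M.
Column-greedy (each band in turn goes to its best remaining operator) gives $3891M, worse by 316.
No other one-to-one assignment exceeds $4207M.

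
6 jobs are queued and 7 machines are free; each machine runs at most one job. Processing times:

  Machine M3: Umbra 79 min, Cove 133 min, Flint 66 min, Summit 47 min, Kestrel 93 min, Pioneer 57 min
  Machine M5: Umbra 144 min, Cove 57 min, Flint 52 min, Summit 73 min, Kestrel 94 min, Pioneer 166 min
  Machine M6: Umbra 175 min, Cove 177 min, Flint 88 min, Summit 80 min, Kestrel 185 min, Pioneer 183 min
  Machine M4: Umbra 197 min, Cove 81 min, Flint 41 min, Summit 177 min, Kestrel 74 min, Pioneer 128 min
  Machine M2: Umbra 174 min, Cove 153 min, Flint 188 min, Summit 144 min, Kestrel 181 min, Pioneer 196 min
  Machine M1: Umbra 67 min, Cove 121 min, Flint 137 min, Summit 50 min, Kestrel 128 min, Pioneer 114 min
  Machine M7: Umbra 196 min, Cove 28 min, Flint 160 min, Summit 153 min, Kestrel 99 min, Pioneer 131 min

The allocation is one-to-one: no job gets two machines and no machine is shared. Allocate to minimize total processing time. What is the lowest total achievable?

Optimal: Umbra→Machine M1 (67 min), Cove→Machine M7 (28 min), Flint→Machine M5 (52 min), Summit→Machine M6 (80 min), Kestrel→Machine M4 (74 min), Pioneer→Machine M3 (57 min) — total 67+28+52+80+74+57 = 358 min.
Row-greedy (each job in turn takes its cheapest remaining machine) gives 460 min, worse by 102.

Minimum total: 358 min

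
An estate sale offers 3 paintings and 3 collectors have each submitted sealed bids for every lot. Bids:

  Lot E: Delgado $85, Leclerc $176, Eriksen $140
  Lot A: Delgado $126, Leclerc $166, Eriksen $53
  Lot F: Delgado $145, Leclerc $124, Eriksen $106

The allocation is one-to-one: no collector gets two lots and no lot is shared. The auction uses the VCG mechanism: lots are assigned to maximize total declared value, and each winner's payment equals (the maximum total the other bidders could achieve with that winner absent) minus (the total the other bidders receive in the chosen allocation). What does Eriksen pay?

Eriksen pays $10.

Efficient allocation: Delgado→Lot F ($145), Leclerc→Lot A ($166), Eriksen→Lot E ($140); total welfare W = $451.
Eriksen receives Lot E at value $140, so the others get W − 140 = $311.
Without Eriksen: best allocation of the remaining 2 bidders over all 3 lots is Delgado→Lot F ($145), Leclerc→Lot E ($176), total $321.
VCG payment = (others' best without Eriksen) − (others' welfare with Eriksen) = 321 − 311 = $10.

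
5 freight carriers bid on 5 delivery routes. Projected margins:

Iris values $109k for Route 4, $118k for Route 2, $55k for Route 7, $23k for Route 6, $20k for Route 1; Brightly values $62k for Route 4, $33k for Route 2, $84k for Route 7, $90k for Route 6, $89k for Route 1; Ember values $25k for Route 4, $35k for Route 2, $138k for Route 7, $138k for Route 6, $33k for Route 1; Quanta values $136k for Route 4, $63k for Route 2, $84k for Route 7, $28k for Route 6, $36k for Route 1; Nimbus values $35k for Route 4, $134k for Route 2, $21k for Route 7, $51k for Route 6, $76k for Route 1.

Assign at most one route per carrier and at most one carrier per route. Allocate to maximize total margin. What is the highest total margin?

Maximum total: $558k

This is a one-to-one assignment (maximum-weight bipartite matching).
Optimal: Iris→Route 2 ($118k), Brightly→Route 6 ($90k), Ember→Route 7 ($138k), Quanta→Route 4 ($136k), Nimbus→Route 1 ($76k) — total 118+90+138+136+76 = $558k.
Max-entry greedy (repeatedly take the single best remaining cell) gives $518k, worse by 40.
Next-best assignment: Iris→Route 4, Brightly→Route 1, Ember→Route 6, Quanta→Route 7, Nimbus→Route 2 = $554k.
No other one-to-one assignment exceeds $558k.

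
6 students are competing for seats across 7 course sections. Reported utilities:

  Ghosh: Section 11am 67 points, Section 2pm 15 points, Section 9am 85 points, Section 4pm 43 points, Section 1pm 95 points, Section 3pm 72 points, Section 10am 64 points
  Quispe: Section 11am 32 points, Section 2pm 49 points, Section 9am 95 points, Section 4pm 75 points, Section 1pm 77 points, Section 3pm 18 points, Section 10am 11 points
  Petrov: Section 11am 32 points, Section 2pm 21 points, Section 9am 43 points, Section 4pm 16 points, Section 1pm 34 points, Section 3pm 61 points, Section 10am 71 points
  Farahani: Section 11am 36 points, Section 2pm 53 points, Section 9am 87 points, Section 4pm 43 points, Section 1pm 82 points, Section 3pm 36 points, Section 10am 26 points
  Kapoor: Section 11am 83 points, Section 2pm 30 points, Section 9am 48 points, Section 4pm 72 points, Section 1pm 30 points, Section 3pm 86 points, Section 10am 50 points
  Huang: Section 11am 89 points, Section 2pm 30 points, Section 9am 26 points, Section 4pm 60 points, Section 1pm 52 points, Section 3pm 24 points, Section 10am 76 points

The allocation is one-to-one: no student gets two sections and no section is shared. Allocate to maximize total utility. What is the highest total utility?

Maximum total: 503 points

Optimal: Ghosh→Section 1pm (95 points), Quispe→Section 4pm (75 points), Petrov→Section 10am (71 points), Farahani→Section 9am (87 points), Kapoor→Section 3pm (86 points), Huang→Section 11am (89 points) — total 95+75+71+87+86+89 = 503 points.
Max-entry greedy (repeatedly take the single best remaining cell) gives 489 points, worse by 14.
Checked against all permutations: 503 points is optimal.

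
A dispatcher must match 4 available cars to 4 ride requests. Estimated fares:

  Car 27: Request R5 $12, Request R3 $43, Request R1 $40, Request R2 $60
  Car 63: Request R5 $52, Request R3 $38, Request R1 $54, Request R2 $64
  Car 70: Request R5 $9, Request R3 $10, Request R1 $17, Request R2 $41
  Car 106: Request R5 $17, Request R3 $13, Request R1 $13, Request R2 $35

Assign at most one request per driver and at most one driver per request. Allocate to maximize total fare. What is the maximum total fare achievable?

Treat this as an assignment problem: match each driver to one request.
Optimal: Car 27→Request R3 ($43), Car 63→Request R1 ($54), Car 70→Request R2 ($41), Car 106→Request R5 ($17) — total 43+54+41+17 = $155.
Column-greedy (each request in turn goes to its best remaining driver) gives $147, worse by 8.
Next-best assignment: Car 27→Request R3, Car 63→Request R5, Car 70→Request R2, Car 106→Request R1 = $149.
Checked against all permutations: $155 is optimal.

Max total: $155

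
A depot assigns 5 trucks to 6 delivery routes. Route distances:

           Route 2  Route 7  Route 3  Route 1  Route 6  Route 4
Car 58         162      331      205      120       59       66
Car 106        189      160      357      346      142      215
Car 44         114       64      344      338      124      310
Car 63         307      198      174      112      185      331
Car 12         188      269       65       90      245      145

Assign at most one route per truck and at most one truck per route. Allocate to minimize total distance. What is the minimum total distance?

This is a one-to-one assignment (minimum-cost bipartite matching).
Optimal: Car 58→Route 4 (66 km), Car 106→Route 6 (142 km), Car 44→Route 7 (64 km), Car 63→Route 1 (112 km), Car 12→Route 3 (65 km) — total 66+142+64+112+65 = 449 km.
Column-greedy (each route in turn goes to its cheapest remaining truck) gives 510 km, worse by 61.

Minimum total: 449 km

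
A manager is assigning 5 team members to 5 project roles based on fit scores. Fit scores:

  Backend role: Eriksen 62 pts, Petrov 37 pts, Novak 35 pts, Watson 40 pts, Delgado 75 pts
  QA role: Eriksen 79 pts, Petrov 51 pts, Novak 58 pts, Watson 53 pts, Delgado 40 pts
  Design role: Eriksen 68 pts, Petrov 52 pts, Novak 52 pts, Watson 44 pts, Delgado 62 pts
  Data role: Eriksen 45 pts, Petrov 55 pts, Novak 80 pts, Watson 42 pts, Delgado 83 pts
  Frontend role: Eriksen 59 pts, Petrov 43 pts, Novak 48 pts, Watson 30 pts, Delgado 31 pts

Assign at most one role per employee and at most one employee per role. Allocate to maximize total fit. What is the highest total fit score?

Max total: 321 pts

Optimal: Eriksen→QA role (79 pts), Petrov→Frontend role (43 pts), Novak→Data role (80 pts), Watson→Design role (44 pts), Delgado→Backend role (75 pts) — total 79+43+80+44+75 = 321 pts.
Column-greedy (each role in turn goes to its best remaining employee) gives 316 pts, worse by 5.
Swapping Delgado↔Petrov (Delgado→Frontend role 31 pts, Petrov→Backend role 37 pts) loses 50.
Every other assignment is strictly worse.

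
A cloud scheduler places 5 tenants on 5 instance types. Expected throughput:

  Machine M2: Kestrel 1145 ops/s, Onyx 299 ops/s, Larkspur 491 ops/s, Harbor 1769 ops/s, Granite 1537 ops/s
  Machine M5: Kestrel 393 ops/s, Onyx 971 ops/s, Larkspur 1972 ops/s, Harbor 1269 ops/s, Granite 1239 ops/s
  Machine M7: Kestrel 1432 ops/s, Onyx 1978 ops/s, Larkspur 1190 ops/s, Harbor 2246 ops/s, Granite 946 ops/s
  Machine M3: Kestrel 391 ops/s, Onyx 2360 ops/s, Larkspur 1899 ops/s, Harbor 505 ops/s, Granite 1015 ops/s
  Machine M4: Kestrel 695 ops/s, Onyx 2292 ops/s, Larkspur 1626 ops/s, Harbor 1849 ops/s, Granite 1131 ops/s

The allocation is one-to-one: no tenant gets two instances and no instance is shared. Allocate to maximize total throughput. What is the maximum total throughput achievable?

Optimal: Kestrel→Machine M7 (1432 ops/s), Onyx→Machine M3 (2360 ops/s), Larkspur→Machine M5 (1972 ops/s), Harbor→Machine M4 (1849 ops/s), Granite→Machine M2 (1537 ops/s) — total 1432+2360+1972+1849+1537 = 9150 ops/s.
Max-entry greedy (repeatedly take the single best remaining cell) gives 8810 ops/s, worse by 340.
Next-best assignment: Kestrel→Machine M2, Onyx→Machine M3, Larkspur→Machine M5, Harbor→Machine M7, Granite→Machine M4 = 8854 ops/s.
Checked against all permutations: 9150 ops/s is optimal.

Maximum total: 9150 ops/s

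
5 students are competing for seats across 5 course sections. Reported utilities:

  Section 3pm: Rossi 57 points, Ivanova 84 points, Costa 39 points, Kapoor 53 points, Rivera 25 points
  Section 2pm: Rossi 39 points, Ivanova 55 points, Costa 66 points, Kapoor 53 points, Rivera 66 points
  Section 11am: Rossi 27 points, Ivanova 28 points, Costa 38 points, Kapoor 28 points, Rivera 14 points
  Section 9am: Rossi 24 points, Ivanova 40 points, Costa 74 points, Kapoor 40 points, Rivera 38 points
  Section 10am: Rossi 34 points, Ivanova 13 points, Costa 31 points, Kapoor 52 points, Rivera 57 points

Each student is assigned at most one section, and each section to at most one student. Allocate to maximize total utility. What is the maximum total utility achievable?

Maximum total: 303 points

This is a one-to-one assignment (maximum-weight bipartite matching).
Optimal: Rossi→Section 11am (27 points), Ivanova→Section 3pm (84 points), Costa→Section 9am (74 points), Kapoor→Section 10am (52 points), Rivera→Section 2pm (66 points) — total 27+84+74+52+66 = 303 points.
Row-greedy (each student in turn takes its best remaining section) gives 252 points, worse by 51.
Next-best assignment: Rossi→Section 11am, Ivanova→Section 3pm, Costa→Section 9am, Kapoor→Section 2pm, Rivera→Section 10am = 295 points.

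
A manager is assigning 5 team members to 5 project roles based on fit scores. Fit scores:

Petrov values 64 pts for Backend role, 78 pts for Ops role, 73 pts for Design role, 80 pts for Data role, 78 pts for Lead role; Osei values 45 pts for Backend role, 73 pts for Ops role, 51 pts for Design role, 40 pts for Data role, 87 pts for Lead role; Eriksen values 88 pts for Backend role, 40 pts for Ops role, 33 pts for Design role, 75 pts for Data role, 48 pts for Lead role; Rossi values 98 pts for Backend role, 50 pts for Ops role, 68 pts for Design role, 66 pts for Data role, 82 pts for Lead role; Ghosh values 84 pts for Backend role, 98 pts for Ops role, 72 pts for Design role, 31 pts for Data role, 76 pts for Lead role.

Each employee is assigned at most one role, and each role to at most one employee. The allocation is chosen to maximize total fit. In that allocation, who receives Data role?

Optimal: Petrov→Design role (73 pts), Osei→Lead role (87 pts), Eriksen→Data role (75 pts), Rossi→Backend role (98 pts), Ghosh→Ops role (98 pts) — total 73+87+75+98+98 = 431 pts.
Max-entry greedy (repeatedly take the single best remaining cell) gives 396 pts, worse by 35.
Next-best assignment: Petrov→Data role, Osei→Lead role, Eriksen→Backend role, Rossi→Design role, Ghosh→Ops role = 421 pts.
Swapping Rossi↔Petrov (Rossi→Design role 68 pts, Petrov→Backend role 64 pts) loses 39.
Eriksen's own top role is Backend role (88 pts), but forcing Eriksen→Backend role and reassigning the rest optimally gives only 421 pts — worse by 10.

Eriksen receives Data role.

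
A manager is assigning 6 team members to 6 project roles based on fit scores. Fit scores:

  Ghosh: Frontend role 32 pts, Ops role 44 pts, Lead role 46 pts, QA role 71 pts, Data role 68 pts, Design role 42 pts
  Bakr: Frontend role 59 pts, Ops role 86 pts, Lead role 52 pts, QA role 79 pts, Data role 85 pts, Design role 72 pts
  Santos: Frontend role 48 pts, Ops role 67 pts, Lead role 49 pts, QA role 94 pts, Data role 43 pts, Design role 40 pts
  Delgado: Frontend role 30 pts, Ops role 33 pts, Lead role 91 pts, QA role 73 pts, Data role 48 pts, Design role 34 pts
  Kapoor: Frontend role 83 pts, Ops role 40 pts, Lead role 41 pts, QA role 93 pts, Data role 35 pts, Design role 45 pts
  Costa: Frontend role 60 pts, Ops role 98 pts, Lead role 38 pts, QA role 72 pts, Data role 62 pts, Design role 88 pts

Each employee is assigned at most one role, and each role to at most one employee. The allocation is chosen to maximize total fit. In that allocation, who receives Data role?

Optimal: Ghosh→Data role (68 pts), Bakr→Ops role (86 pts), Santos→QA role (94 pts), Delgado→Lead role (91 pts), Kapoor→Frontend role (83 pts), Costa→Design role (88 pts) — total 68+86+94+91+83+88 = 510 pts.
Column-greedy (each role in turn goes to its best remaining employee) gives 493 pts, worse by 17.
Swapping Kapoor↔Delgado (Kapoor→Lead role 41 pts, Delgado→Frontend role 30 pts) loses 103.
Ghosh's own top role is QA role (71 pts), but forcing Ghosh→QA role and reassigning the rest optimally gives only 485 pts — worse by 25.

Ghosh receives Data role.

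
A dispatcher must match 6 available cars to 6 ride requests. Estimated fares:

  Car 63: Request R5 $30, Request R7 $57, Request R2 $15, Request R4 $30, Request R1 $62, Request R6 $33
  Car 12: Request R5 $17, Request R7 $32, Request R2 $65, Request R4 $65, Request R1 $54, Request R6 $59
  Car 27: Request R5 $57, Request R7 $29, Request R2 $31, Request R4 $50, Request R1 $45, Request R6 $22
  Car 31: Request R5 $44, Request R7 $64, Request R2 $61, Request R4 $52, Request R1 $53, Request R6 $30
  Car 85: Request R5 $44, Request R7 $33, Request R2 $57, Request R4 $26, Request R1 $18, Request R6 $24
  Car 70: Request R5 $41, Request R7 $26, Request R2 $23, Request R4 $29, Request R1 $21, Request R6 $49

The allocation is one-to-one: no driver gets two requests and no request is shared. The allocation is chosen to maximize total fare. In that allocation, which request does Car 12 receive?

Optimal: Car 63→Request R1 ($62), Car 12→Request R4 ($65), Car 27→Request R5 ($57), Car 31→Request R7 ($64), Car 85→Request R2 ($57), Car 70→Request R6 ($49) — total 62+65+57+64+57+49 = $354.
Next-best assignment: Car 63→Request R7, Car 12→Request R4, Car 27→Request R5, Car 31→Request R1, Car 85→Request R2, Car 70→Request R6 = $338.
Swapping Car 70↔Car 12 (Car 70→Request R4 $29, Car 12→Request R6 $59) loses 26.
Car 12's own top request is Request R2 ($65), but forcing Car 12→Request R2 and reassigning the rest optimally gives only $334 — worse by 20.

Car 12 receives Request R4.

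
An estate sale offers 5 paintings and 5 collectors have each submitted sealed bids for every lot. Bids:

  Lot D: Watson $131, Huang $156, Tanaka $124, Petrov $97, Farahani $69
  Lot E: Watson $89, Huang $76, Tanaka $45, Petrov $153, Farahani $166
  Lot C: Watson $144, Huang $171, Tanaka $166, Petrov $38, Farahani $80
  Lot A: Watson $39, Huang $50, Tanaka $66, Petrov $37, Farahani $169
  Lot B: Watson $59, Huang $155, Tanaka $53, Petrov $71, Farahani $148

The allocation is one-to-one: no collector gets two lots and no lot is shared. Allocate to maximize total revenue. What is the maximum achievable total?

Max total: $774

Treat this as an assignment problem: match each collector to one lot.
Optimal: Watson→Lot D ($131), Huang→Lot B ($155), Tanaka→Lot C ($166), Petrov→Lot E ($153), Farahani→Lot A ($169) — total 131+155+166+153+169 = $774.
Column-greedy (each lot in turn goes to its best remaining collector) gives $598, worse by 176.
Next-best assignment: Watson→Lot C, Huang→Lot B, Tanaka→Lot D, Petrov→Lot E, Farahani→Lot A = $745.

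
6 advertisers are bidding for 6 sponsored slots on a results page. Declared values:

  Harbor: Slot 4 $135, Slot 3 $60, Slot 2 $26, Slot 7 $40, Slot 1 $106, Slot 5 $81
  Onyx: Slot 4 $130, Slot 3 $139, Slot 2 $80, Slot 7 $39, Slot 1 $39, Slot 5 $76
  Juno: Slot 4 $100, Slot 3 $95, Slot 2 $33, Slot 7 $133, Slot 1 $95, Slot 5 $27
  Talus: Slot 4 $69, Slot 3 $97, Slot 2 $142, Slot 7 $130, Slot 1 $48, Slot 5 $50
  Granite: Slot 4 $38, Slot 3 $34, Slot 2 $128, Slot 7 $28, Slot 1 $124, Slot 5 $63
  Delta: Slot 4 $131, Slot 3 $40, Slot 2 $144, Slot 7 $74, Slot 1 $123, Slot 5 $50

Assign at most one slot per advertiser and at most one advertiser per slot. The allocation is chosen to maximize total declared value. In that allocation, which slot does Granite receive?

This is the linear assignment problem.
Optimal: Harbor→Slot 5 ($81), Onyx→Slot 3 ($139), Juno→Slot 7 ($133), Talus→Slot 2 ($142), Granite→Slot 1 ($124), Delta→Slot 4 ($131) — total 81+139+133+142+124+131 = $750.
Max-entry greedy (repeatedly take the single best remaining cell) gives $725, worse by 25.
Checked against all permutations: $750 is optimal.
Granite's own top slot is Slot 2 ($128), but forcing Granite→Slot 2 and reassigning the rest optimally gives only $708 — worse by 42.

Granite receives Slot 1.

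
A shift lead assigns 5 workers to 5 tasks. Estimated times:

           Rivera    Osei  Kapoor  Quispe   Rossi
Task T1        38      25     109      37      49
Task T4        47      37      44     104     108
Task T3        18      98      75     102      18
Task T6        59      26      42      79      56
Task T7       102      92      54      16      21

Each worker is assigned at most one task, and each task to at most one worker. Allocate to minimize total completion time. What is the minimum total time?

Optimal: Rivera→Task T1 (38 min), Osei→Task T6 (26 min), Kapoor→Task T4 (44 min), Quispe→Task T7 (16 min), Rossi→Task T3 (18 min) — total 38+26+44+16+18 = 142 min.
Min-entry greedy (repeatedly take the single cheapest remaining cell) gives 209 min, worse by 67.
Next-best assignment: Rivera→Task T3, Osei→Task T6, Kapoor→Task T4, Quispe→Task T1, Rossi→Task T7 = 146 min.
Swapping Rivera↔Rossi (Rivera→Task T3 18 min, Rossi→Task T1 49 min) adds 11.
Checked against all permutations: 142 min is optimal.

Min total: 142 min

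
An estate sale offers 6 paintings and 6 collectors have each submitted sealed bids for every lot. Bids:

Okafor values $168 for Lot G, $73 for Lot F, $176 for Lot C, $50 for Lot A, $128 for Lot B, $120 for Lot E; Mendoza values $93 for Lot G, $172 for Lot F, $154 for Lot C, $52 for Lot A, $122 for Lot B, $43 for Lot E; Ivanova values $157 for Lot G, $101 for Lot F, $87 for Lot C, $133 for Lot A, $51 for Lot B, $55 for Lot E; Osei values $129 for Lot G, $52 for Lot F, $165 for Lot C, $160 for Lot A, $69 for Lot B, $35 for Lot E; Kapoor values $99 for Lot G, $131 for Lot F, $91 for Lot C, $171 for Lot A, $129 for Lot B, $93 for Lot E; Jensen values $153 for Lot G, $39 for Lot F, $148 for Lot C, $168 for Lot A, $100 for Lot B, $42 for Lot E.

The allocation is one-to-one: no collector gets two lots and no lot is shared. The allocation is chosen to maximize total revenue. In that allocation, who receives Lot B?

Kapoor receives Lot B.

Optimal: Okafor→Lot E ($120), Mendoza→Lot F ($172), Ivanova→Lot G ($157), Osei→Lot C ($165), Kapoor→Lot B ($129), Jensen→Lot A ($168) — total 120+172+157+165+129+168 = $911.
Column-greedy (each lot in turn goes to its best remaining collector) gives $831, worse by 80.
No other one-to-one assignment exceeds $911.
Kapoor's own top lot is Lot A ($171), but forcing Kapoor→Lot A and reassigning the rest optimally gives only $885 — worse by 26.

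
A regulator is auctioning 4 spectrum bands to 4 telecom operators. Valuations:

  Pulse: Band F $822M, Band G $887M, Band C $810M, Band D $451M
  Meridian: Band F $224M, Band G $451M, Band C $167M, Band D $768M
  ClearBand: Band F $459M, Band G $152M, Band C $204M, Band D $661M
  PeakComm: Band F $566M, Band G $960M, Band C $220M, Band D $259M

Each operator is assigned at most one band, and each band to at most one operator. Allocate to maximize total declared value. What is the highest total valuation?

Optimal: Pulse→Band C ($810M), Meridian→Band D ($768M), ClearBand→Band F ($459M), PeakComm→Band G ($960M) — total 810+768+459+960 = $2997M.
Max-entry greedy (repeatedly take the single best remaining cell) gives $2754M, worse by 243.
Next-best assignment: Pulse→Band F, Meridian→Band D, ClearBand→Band C, PeakComm→Band G = $2754M.
Swapping Pulse↔Meridian (Pulse→Band D $451M, Meridian→Band C $167M) loses 960.

Maximum total: $2997M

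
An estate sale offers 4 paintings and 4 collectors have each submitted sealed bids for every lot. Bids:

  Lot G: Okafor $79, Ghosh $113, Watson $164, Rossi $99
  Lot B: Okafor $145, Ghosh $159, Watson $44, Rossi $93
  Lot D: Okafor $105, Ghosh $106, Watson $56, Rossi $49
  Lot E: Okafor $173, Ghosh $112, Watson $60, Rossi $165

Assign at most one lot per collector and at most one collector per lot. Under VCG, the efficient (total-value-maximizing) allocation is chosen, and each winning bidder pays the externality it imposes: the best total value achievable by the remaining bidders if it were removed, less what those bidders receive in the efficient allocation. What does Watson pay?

Efficient allocation: Okafor→Lot D ($105), Ghosh→Lot B ($159), Watson→Lot G ($164), Rossi→Lot E ($165); total welfare W = $593.
Watson receives Lot G at value $164, so the others get W − 164 = $429.
Without Watson: best allocation of the remaining 3 bidders over all 4 lots is Okafor→Lot E ($173), Ghosh→Lot B ($159), Rossi→Lot G ($99), total $431.
VCG payment = (others' best without Watson) − (others' welfare with Watson) = 431 − 429 = $2.

Watson pays $2.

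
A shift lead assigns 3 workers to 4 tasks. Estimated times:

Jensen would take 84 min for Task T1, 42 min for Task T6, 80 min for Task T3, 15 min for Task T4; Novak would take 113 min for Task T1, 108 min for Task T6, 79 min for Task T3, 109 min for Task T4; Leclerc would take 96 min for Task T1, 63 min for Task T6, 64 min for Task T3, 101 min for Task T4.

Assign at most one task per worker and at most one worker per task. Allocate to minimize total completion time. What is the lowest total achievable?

This is the linear assignment problem.
Optimal: Jensen→Task T4 (15 min), Novak→Task T3 (79 min), Leclerc→Task T6 (63 min) — total 15+79+63 = 157 min.
Column-greedy (each task in turn goes to its cheapest remaining worker) gives 226 min, worse by 69.
Swapping Novak↔Leclerc (Novak→Task T6 108 min, Leclerc→Task T3 64 min) adds 30.
Every other assignment is strictly worse.

Min total: 157 min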